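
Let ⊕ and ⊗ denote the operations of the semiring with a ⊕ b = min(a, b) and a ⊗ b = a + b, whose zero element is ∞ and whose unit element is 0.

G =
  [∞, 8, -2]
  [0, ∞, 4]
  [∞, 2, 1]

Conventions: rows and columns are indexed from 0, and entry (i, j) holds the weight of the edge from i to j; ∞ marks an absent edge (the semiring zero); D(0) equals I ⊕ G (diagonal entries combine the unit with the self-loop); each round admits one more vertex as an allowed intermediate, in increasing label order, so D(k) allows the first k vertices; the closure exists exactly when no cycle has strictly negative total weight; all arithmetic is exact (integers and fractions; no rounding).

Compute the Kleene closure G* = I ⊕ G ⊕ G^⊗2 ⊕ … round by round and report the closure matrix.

D(0):
  [0, 8, -2]
  [0, 0, 4]
  [∞, 2, 0]
D(1):
  [0, 8, -2]
  [0, 0, -2]
  [∞, 2, 0]
D(2):
  [0, 8, -2]
  [0, 0, -2]
  [2, 2, 0]
D(3):
  [0, 0, -2]
  [0, 0, -2]
  [2, 2, 0]
Answer: G* = [[0, 0, -2], [0, 0, -2], [2, 2, 0]]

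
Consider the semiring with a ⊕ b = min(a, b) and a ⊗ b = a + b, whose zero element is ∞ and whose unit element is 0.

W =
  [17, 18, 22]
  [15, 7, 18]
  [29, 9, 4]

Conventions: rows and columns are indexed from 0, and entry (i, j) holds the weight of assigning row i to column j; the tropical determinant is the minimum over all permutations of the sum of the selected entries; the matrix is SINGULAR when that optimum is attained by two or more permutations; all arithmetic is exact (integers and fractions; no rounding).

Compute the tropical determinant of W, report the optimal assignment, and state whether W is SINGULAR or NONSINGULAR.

σ = (0, 1, 2): 17 + 7 + 4 = 28
σ = (0, 2, 1): 17 + 18 + 9 = 44
σ = (1, 0, 2): 18 + 15 + 4 = 37
σ = (1, 2, 0): 18 + 18 + 29 = 65
σ = (2, 0, 1): 22 + 15 + 9 = 46
σ = (2, 1, 0): 22 + 7 + 29 = 58
Optimal value attained by: σ = (0, 1, 2).
Answer: det⊕(W) = 28; verdict: NONSINGULAR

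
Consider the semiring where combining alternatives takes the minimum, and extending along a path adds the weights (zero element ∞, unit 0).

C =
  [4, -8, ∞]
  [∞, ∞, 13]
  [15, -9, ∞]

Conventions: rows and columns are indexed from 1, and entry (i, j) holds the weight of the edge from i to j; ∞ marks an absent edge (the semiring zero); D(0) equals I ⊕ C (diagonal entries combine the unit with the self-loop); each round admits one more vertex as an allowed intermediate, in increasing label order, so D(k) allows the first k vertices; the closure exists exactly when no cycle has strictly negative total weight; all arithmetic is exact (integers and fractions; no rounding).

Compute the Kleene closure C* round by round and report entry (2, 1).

D(0):
  [0, -8, ∞]
  [∞, 0, 13]
  [15, -9, 0]
D(1):
  [0, -8, ∞]
  [∞, 0, 13]
  [15, -9, 0]
D(2):
  [0, -8, 5]
  [∞, 0, 13]
  [15, -9, 0]
D(3):
  [0, -8, 5]
  [28, 0, 13]
  [15, -9, 0]
Answer: C*[2][1] = 28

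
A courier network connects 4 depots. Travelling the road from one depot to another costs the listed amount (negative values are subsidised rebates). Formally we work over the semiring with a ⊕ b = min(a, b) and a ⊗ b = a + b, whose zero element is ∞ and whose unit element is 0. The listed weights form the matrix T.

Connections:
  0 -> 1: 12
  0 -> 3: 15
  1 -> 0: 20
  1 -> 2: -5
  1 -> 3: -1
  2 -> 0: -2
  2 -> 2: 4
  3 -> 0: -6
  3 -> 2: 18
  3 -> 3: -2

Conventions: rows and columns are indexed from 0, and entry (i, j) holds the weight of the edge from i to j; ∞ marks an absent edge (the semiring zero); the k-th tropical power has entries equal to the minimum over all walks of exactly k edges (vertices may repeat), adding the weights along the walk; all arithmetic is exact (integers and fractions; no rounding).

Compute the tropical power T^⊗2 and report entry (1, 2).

T^⊗2:
  [9, ∞, 7, 11]
  [-7, 32, -1, -3]
  [2, 10, 8, 13]
  [-8, 6, 16, -4]
Key observation: the optimum is the walk 1->2->2, with weight (-5) + 4 = -1.
Optimal value attained by: walk 1->2->2.
Answer: (T^⊗2)[1][2] = -1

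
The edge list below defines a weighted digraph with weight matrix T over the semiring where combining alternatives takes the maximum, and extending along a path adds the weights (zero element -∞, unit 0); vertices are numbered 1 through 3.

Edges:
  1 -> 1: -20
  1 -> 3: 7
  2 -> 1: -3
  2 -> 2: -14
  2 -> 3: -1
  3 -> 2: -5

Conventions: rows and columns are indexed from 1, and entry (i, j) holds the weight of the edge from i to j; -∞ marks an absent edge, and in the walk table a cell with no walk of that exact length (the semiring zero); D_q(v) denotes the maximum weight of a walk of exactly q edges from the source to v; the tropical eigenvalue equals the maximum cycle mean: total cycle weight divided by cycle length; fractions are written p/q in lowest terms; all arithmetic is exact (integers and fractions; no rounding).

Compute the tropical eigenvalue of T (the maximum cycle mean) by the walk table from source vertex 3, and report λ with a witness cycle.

q=0: [-∞, -∞, 0]
q=1: [-∞, -5, -∞]
q=2: [-8, -19, -6]
q=3: [-22, -11, -1]
Optimal cycle mean attained by: cycle 1->3->2->1, total 7 + (-5) + (-3), length 3.
Answer: λ = -1/3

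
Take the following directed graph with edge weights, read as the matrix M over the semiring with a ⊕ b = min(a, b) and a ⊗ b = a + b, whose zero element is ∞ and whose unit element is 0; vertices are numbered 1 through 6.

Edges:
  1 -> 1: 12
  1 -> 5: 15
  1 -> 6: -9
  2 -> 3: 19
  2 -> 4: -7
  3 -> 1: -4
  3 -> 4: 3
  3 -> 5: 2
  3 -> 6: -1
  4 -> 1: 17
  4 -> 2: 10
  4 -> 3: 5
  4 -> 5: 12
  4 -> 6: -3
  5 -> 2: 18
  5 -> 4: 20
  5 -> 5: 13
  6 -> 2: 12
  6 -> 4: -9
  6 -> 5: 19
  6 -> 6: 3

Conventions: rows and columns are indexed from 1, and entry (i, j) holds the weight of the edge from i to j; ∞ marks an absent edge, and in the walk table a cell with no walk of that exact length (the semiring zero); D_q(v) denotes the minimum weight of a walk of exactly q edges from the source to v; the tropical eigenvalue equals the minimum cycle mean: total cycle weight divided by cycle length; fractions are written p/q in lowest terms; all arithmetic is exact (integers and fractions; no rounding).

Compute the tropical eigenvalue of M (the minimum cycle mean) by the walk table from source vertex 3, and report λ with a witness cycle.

q=0: [∞, ∞, 0, ∞, ∞, ∞]
q=1: [-4, ∞, ∞, 3, 2, -1]
q=2: [8, 11, 8, -10, 11, -13]
q=3: [4, -1, -5, -22, 2, -13]
q=4: [-9, -12, -17, -22, -10, -25]
q=5: [-21, -13, -17, -34, -15, -25]
q=6: [-21, -24, -29, -34, -22, -37]
Optimal cycle mean attained by: cycle 4->6->4, total (-3) + (-9), length 2.
Answer: λ = -6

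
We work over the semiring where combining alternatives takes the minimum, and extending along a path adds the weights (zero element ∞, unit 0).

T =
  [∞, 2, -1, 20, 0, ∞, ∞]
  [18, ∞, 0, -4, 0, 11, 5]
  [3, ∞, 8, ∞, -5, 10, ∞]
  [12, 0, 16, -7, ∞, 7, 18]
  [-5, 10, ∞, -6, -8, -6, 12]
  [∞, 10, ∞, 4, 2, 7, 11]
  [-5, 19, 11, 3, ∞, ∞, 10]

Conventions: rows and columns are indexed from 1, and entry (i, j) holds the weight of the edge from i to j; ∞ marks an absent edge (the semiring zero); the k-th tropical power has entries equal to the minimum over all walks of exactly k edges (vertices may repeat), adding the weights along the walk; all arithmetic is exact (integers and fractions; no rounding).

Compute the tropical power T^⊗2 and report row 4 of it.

T^⊗2:
  [-5, 10, 2, -6, -8, -6, 7]
  [-5, -4, 8, -11, -8, -6, 12]
  [-10, 5, 2, -11, -13, -11, 7]
  [5, -7, 0, -14, 0, 0, 5]
  [-13, -6, -6, -14, -16, -14, 4]
  [-3, 4, 10, -4, -6, -4, 14]
  [5, -3, -6, -4, -5, 10, 20]
Answer: row 4 of T^⊗2 = [5, -7, 0, -14, 0, 0, 5]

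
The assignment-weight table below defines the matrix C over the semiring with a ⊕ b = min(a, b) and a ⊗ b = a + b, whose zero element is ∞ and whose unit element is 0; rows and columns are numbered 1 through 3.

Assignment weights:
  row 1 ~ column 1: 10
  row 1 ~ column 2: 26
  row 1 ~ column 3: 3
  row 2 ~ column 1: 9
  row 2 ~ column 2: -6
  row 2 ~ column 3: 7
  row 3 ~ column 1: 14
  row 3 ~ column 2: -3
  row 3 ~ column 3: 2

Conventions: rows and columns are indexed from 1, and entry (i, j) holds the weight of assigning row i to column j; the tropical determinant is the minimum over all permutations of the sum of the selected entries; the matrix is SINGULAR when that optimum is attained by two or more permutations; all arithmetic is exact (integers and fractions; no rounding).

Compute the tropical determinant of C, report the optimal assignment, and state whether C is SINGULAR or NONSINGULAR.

σ = (1, 2, 3): 10 + (-6) + 2 = 6
σ = (1, 3, 2): 10 + 7 + (-3) = 14
σ = (2, 1, 3): 26 + 9 + 2 = 37
σ = (2, 3, 1): 26 + 7 + 14 = 47
σ = (3, 1, 2): 3 + 9 + (-3) = 9
σ = (3, 2, 1): 3 + (-6) + 14 = 11
Optimal value attained by: σ = (1, 2, 3).
Answer: det⊕(C) = 6; verdict: NONSINGULAR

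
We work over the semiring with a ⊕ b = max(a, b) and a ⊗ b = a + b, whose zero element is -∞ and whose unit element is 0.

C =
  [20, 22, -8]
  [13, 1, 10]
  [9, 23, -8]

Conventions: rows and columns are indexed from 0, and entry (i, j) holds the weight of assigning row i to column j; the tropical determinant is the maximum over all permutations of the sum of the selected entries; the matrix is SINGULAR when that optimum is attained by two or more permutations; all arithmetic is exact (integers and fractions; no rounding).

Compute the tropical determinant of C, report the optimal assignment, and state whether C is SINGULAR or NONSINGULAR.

σ = (0, 1, 2): 20 + 1 + (-8) = 13
σ = (0, 2, 1): 20 + 10 + 23 = 53
σ = (1, 0, 2): 22 + 13 + (-8) = 27
σ = (1, 2, 0): 22 + 10 + 9 = 41
σ = (2, 0, 1): (-8) + 13 + 23 = 28
σ = (2, 1, 0): (-8) + 1 + 9 = 2
Optimal value attained by: σ = (0, 2, 1).
Answer: det⊕(C) = 53; verdict: NONSINGULAR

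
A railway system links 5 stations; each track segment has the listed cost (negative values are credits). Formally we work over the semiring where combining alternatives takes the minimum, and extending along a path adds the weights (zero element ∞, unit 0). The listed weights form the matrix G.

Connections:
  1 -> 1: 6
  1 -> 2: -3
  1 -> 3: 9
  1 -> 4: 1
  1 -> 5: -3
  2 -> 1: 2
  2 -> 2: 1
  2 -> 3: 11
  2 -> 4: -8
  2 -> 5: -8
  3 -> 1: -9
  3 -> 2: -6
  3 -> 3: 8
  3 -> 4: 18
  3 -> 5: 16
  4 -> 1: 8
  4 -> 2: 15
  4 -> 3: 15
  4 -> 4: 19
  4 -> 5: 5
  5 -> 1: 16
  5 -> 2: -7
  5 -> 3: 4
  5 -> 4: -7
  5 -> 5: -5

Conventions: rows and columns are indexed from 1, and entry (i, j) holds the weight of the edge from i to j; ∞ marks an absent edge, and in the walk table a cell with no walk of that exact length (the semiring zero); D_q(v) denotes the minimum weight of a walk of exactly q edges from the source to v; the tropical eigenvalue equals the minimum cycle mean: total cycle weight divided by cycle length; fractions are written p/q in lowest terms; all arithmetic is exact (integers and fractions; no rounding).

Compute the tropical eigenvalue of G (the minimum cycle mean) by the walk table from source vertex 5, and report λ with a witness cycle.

q=0: [∞, ∞, ∞, ∞, 0]
q=1: [16, -7, 4, -7, -5]
q=2: [-5, -12, -1, -15, -15]
q=3: [-10, -22, -11, -22, -20]
q=4: [-20, -27, -16, -30, -30]
q=5: [-25, -37, -26, -37, -35]
Optimal cycle mean attained by: cycle 2->5->2, total (-8) + (-7), length 2.
Answer: λ = -15/2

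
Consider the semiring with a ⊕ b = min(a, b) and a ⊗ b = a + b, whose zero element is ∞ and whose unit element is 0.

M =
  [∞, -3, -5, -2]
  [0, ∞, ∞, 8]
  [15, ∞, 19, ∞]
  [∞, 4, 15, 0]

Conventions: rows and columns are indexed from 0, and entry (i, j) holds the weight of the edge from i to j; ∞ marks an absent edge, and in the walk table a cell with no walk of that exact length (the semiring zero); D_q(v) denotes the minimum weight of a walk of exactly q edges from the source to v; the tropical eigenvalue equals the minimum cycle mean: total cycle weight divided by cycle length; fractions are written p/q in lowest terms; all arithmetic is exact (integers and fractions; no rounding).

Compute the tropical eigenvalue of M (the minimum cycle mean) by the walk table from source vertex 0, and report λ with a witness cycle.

q=0: [0, ∞, ∞, ∞]
q=1: [∞, -3, -5, -2]
q=2: [-3, 2, 13, -2]
q=3: [2, -6, -8, -5]
q=4: [-6, -1, -3, -5]
Optimal cycle mean attained by: cycle 0->1->0, total (-3) + 0, length 2.
Answer: λ = -3/2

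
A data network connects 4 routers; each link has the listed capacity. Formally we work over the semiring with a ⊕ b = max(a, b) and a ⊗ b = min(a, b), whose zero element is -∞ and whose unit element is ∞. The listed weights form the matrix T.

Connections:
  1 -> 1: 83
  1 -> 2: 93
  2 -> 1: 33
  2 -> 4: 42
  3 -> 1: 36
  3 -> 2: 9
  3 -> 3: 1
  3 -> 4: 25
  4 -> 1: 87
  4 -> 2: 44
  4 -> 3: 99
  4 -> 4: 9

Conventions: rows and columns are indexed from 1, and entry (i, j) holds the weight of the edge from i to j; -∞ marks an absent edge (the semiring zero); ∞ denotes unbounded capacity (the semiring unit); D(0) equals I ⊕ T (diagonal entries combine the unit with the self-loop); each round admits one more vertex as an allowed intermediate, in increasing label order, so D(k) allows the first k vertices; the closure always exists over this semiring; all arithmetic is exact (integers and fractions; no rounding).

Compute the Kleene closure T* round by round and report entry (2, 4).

D(0):
  [∞, 93, -∞, -∞]
  [33, ∞, -∞, 42]
  [36, 9, ∞, 25]
  [87, 44, 99, ∞]
D(1):
  [∞, 93, -∞, -∞]
  [33, ∞, -∞, 42]
  [36, 36, ∞, 25]
  [87, 87, 99, ∞]
D(2):
  [∞, 93, -∞, 42]
  [33, ∞, -∞, 42]
  [36, 36, ∞, 36]
  [87, 87, 99, ∞]
D(3):
  [∞, 93, -∞, 42]
  [33, ∞, -∞, 42]
  [36, 36, ∞, 36]
  [87, 87, 99, ∞]
D(4):
  [∞, 93, 42, 42]
  [42, ∞, 42, 42]
  [36, 36, ∞, 36]
  [87, 87, 99, ∞]
Answer: T*[2][4] = 42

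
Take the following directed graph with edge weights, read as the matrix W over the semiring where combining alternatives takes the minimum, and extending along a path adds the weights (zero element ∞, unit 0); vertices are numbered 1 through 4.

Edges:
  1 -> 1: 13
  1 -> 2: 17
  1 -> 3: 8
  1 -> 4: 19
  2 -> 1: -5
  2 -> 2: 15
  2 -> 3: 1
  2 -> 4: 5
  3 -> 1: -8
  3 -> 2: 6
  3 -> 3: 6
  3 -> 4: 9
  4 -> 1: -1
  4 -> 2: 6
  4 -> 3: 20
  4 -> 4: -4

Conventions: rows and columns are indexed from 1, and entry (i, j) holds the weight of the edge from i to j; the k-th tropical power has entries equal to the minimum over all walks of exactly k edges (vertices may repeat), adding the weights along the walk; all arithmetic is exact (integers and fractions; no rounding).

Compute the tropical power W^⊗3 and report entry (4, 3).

W^⊗2:
  [0, 14, 14, 15]
  [-7, 7, 3, 1]
  [-2, 9, 0, 5]
  [-5, 2, 7, -8]
W^⊗3:
  [6, 17, 8, 11]
  [-5, 7, 1, -3]
  [-8, 6, 6, 1]
  [-9, -2, 3, -12]
Key observation: the optimum is the walk 4->4->1->3, with weight (-4) + (-1) + 8 = 3.
Optimal value attained by: walk 4->4->1->3.
Answer: (W^⊗3)[4][3] = 3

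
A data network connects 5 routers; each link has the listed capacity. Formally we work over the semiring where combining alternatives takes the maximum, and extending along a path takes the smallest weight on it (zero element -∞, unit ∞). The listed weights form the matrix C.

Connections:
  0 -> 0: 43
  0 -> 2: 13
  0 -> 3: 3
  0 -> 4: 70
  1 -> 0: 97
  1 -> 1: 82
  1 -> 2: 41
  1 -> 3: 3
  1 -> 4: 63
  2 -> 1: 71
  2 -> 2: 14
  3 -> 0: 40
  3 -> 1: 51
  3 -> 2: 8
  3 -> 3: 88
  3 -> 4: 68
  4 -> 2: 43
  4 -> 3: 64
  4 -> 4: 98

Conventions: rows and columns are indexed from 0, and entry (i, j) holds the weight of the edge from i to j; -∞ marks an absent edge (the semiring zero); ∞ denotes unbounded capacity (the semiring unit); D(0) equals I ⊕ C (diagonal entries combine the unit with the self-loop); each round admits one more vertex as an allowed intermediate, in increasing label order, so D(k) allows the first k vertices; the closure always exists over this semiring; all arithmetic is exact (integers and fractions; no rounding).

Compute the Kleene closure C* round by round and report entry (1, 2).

D(0):
  [∞, -∞, 13, 3, 70]
  [97, ∞, 41, 3, 63]
  [-∞, 71, ∞, -∞, -∞]
  [40, 51, 8, ∞, 68]
  [-∞, -∞, 43, 64, ∞]
D(1):
  [∞, -∞, 13, 3, 70]
  [97, ∞, 41, 3, 70]
  [-∞, 71, ∞, -∞, -∞]
  [40, 51, 13, ∞, 68]
  [-∞, -∞, 43, 64, ∞]
D(2):
  [∞, -∞, 13, 3, 70]
  [97, ∞, 41, 3, 70]
  [71, 71, ∞, 3, 70]
  [51, 51, 41, ∞, 68]
  [-∞, -∞, 43, 64, ∞]
D(3):
  [∞, 13, 13, 3, 70]
  [97, ∞, 41, 3, 70]
  [71, 71, ∞, 3, 70]
  [51, 51, 41, ∞, 68]
  [43, 43, 43, 64, ∞]
D(4):
  [∞, 13, 13, 3, 70]
  [97, ∞, 41, 3, 70]
  [71, 71, ∞, 3, 70]
  [51, 51, 41, ∞, 68]
  [51, 51, 43, 64, ∞]
D(5):
  [∞, 51, 43, 64, 70]
  [97, ∞, 43, 64, 70]
  [71, 71, ∞, 64, 70]
  [51, 51, 43, ∞, 68]
  [51, 51, 43, 64, ∞]
Answer: C*[1][2] = 43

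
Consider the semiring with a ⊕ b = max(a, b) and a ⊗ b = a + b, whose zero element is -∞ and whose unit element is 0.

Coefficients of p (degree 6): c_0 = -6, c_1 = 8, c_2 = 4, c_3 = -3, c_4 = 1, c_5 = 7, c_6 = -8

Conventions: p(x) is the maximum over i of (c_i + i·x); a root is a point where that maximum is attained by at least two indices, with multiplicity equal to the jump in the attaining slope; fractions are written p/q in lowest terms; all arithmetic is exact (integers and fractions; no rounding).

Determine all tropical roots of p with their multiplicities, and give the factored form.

hull edge (i=0, c=-6) to (i=1, c=8): slope 14, span 1
hull edge (i=1, c=8) to (i=5, c=7): slope -1/4, span 4
hull edge (i=5, c=7) to (i=6, c=-8): slope -15, span 1
Factored form: p(x) = -8 ⊗ (x ⊕ (-14)) ⊗ (x ⊕ 1/4) ⊗ (x ⊕ 1/4) ⊗ (x ⊕ 1/4) ⊗ (x ⊕ 1/4) ⊗ (x ⊕ 15)
Answer: roots = -14 (mult 1), 1/4 (mult 4), 15 (mult 1)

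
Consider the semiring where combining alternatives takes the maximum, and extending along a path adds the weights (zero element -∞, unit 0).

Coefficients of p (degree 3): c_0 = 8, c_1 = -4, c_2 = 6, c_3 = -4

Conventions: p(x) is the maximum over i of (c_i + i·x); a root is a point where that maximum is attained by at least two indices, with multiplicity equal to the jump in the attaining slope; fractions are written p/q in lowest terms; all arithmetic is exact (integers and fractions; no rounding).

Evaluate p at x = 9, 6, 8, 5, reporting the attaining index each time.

p(9) = max(8+0·9=8, -4+1·9=5, 6+2·9=24, -4+3·9=23) = 24 (attained by i=2)
p(6) = max(8+0·6=8, -4+1·6=2, 6+2·6=18, -4+3·6=14) = 18 (attained by i=2)
p(8) = max(8+0·8=8, -4+1·8=4, 6+2·8=22, -4+3·8=20) = 22 (attained by i=2)
p(5) = max(8+0·5=8, -4+1·5=1, 6+2·5=16, -4+3·5=11) = 16 (attained by i=2)
Answer: p(9) = 24; p(6) = 18; p(8) = 22; p(5) = 16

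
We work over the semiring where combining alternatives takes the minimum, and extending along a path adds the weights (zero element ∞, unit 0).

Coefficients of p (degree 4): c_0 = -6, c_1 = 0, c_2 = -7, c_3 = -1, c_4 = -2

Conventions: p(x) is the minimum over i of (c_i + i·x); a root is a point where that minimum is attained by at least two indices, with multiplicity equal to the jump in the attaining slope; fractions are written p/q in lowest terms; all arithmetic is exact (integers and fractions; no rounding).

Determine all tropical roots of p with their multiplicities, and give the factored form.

hull edge (i=0, c=-6) to (i=2, c=-7): slope -1/2, span 2
hull edge (i=2, c=-7) to (i=4, c=-2): slope 5/2, span 2
Factored form: p(x) = -2 ⊗ (x ⊕ (-5/2)) ⊗ (x ⊕ (-5/2)) ⊗ (x ⊕ 1/2) ⊗ (x ⊕ 1/2)
Answer: roots = -5/2 (mult 2), 1/2 (mult 2)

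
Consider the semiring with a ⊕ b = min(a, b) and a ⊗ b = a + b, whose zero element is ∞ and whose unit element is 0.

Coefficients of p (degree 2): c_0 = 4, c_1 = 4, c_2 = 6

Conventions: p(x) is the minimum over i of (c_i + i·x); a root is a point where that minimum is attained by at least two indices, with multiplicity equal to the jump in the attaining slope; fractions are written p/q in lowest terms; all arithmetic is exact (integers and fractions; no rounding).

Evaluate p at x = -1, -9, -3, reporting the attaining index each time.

p(-1) = min(4+0·(-1)=4, 4+1·(-1)=3, 6+2·(-1)=4) = 3 (attained by i=1)
p(-9) = min(4+0·(-9)=4, 4+1·(-9)=-5, 6+2·(-9)=-12) = -12 (attained by i=2)
p(-3) = min(4+0·(-3)=4, 4+1·(-3)=1, 6+2·(-3)=0) = 0 (attained by i=2)
Answer: p(-1) = 3; p(-9) = -12; p(-3) = 0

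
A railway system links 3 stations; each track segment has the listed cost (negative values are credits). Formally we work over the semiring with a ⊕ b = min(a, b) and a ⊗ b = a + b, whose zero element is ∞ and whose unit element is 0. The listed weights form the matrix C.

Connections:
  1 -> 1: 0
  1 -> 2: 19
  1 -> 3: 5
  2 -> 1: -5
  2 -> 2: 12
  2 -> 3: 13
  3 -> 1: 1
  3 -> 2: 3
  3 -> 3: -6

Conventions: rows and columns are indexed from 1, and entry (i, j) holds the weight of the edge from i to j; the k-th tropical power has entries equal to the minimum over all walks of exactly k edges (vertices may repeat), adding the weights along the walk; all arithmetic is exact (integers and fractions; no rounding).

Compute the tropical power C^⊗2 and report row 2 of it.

C^⊗2:
  [0, 8, -1]
  [-5, 14, 0]
  [-5, -3, -12]
Answer: row 2 of C^⊗2 = [-5, 14, 0]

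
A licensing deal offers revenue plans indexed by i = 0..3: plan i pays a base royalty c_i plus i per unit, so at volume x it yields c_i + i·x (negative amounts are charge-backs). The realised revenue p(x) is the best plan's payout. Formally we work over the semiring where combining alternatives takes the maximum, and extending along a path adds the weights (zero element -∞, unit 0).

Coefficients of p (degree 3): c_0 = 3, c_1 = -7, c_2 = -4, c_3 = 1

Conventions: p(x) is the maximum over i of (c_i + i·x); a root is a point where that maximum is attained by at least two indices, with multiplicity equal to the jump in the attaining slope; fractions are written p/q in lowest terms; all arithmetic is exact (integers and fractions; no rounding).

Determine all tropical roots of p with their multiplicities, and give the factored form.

hull edge (i=0, c=3) to (i=3, c=1): slope -2/3, span 3
Factored form: p(x) = 1 ⊗ (x ⊕ 2/3) ⊗ (x ⊕ 2/3) ⊗ (x ⊕ 2/3)
Answer: roots = 2/3 (mult 3)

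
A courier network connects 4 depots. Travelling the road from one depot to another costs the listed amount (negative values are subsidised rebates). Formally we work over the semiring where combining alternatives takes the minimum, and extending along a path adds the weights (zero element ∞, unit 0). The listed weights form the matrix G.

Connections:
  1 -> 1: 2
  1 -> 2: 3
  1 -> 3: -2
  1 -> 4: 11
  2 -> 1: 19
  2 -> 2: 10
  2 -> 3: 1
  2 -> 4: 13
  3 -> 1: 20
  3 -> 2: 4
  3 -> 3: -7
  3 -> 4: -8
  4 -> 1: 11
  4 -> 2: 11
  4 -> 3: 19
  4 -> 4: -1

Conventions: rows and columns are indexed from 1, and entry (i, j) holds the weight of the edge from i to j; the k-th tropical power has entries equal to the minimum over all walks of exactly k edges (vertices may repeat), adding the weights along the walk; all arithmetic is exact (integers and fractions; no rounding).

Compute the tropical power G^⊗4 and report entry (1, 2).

G^⊗2:
  [4, 2, -9, -10]
  [21, 5, -6, -7]
  [3, -3, -14, -15]
  [10, 10, 9, -2]
G^⊗3:
  [1, -5, -16, -17]
  [4, -2, -13, -14]
  [-4, -10, -21, -22]
  [9, 9, 2, -3]
G^⊗4:
  [-6, -12, -23, -24]
  [-3, -9, -20, -21]
  [-11, -17, -28, -29]
  [8, 6, -5, -6]
Key observation: the optimum is the walk 1->3->3->3->2, with weight (-2) + (-7) + (-7) + 4 = -12.
Optimal value attained by: walk 1->3->3->3->2.
Answer: (G^⊗4)[1][2] = -12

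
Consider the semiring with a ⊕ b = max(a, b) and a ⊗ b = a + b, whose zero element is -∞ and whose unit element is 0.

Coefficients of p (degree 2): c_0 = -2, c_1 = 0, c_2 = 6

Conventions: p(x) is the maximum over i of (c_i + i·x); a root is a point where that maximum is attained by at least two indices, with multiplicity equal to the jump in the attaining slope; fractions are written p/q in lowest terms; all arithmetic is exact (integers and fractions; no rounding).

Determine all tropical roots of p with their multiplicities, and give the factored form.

hull edge (i=0, c=-2) to (i=2, c=6): slope 4, span 2
Factored form: p(x) = 6 ⊗ (x ⊕ (-4)) ⊗ (x ⊕ (-4))
Answer: roots = -4 (mult 2)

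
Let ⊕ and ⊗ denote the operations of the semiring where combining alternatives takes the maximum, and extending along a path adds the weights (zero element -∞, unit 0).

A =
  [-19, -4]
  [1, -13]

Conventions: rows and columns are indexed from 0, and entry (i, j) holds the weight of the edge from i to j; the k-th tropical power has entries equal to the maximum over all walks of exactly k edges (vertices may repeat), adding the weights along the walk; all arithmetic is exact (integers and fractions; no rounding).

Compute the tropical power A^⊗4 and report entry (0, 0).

A^⊗2:
  [-3, -17]
  [-12, -3]
A^⊗3:
  [-16, -7]
  [-2, -16]
A^⊗4:
  [-6, -20]
  [-15, -6]
Key observation: the optimum is the walk 0->1->0->1->0, with weight (-4) + 1 + (-4) + 1 = -6.
Optimal value attained by: walk 0->1->0->1->0.
Answer: (A^⊗4)[0][0] = -6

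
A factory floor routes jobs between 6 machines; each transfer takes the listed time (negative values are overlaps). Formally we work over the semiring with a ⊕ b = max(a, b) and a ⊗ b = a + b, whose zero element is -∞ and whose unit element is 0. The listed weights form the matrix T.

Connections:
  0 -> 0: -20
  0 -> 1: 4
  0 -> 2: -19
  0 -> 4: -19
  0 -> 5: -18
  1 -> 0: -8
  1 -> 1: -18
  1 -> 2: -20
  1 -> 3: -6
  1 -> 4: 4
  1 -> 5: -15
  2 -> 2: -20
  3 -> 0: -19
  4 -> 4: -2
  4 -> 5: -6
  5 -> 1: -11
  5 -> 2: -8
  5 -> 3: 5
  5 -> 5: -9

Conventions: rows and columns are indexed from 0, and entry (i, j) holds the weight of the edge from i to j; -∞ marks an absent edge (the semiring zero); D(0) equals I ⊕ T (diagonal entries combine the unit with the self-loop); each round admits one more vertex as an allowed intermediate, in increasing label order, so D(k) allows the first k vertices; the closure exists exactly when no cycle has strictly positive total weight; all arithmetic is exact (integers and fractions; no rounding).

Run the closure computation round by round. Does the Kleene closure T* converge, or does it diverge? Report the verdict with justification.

D(0):
  [0, 4, -19, -∞, -19, -18]
  [-8, 0, -20, -6, 4, -15]
  [-∞, -∞, 0, -∞, -∞, -∞]
  [-19, -∞, -∞, 0, -∞, -∞]
  [-∞, -∞, -∞, -∞, 0, -6]
  [-∞, -11, -8, 5, -∞, 0]
D(1):
  [0, 4, -19, -∞, -19, -18]
  [-8, 0, -20, -6, 4, -15]
  [-∞, -∞, 0, -∞, -∞, -∞]
  [-19, -15, -38, 0, -38, -37]
  [-∞, -∞, -∞, -∞, 0, -6]
  [-∞, -11, -8, 5, -∞, 0]
D(2):
  [0, 4, -16, -2, 8, -11]
  [-8, 0, -20, -6, 4, -15]
  [-∞, -∞, 0, -∞, -∞, -∞]
  [-19, -15, -35, 0, -11, -30]
  [-∞, -∞, -∞, -∞, 0, -6]
  [-19, -11, -8, 5, -7, 0]
D(3):
  [0, 4, -16, -2, 8, -11]
  [-8, 0, -20, -6, 4, -15]
  [-∞, -∞, 0, -∞, -∞, -∞]
  [-19, -15, -35, 0, -11, -30]
  [-∞, -∞, -∞, -∞, 0, -6]
  [-19, -11, -8, 5, -7, 0]
D(4):
  [0, 4, -16, -2, 8, -11]
  [-8, 0, -20, -6, 4, -15]
  [-∞, -∞, 0, -∞, -∞, -∞]
  [-19, -15, -35, 0, -11, -30]
  [-∞, -∞, -∞, -∞, 0, -6]
  [-14, -10, -8, 5, -6, 0]
D(5):
  [0, 4, -16, -2, 8, 2]
  [-8, 0, -20, -6, 4, -2]
  [-∞, -∞, 0, -∞, -∞, -∞]
  [-19, -15, -35, 0, -11, -17]
  [-∞, -∞, -∞, -∞, 0, -6]
  [-14, -10, -8, 5, -6, 0]
D(6):
  [0, 4, -6, 7, 8, 2]
  [-8, 0, -10, 3, 4, -2]
  [-∞, -∞, 0, -∞, -∞, -∞]
  [-19, -15, -25, 0, -11, -17]
  [-20, -16, -14, -1, 0, -6]
  [-14, -10, -8, 5, -6, 0]
Key observation: every diagonal entry stays at the unit through all rounds, so no improving cycle exists.
Answer: CONVERGES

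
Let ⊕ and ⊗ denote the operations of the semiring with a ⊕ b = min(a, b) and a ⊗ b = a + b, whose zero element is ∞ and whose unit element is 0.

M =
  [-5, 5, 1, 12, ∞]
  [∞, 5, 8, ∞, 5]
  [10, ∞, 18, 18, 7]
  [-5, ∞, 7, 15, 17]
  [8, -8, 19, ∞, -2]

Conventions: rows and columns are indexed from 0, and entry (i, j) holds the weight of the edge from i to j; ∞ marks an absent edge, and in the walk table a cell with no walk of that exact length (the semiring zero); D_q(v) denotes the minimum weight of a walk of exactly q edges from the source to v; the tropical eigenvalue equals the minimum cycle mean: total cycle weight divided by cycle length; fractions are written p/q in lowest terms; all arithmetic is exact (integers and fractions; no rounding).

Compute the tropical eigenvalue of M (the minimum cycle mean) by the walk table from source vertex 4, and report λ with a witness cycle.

q=0: [∞, ∞, ∞, ∞, 0]
q=1: [8, -8, 19, ∞, -2]
q=2: [3, -10, 0, 20, -4]
q=3: [-2, -12, -2, 15, -6]
q=4: [-7, -14, -4, 10, -8]
q=5: [-12, -16, -6, 5, -10]
Optimal cycle mean attained by: cycle 0->0, total (-5), length 1.
Answer: λ = -5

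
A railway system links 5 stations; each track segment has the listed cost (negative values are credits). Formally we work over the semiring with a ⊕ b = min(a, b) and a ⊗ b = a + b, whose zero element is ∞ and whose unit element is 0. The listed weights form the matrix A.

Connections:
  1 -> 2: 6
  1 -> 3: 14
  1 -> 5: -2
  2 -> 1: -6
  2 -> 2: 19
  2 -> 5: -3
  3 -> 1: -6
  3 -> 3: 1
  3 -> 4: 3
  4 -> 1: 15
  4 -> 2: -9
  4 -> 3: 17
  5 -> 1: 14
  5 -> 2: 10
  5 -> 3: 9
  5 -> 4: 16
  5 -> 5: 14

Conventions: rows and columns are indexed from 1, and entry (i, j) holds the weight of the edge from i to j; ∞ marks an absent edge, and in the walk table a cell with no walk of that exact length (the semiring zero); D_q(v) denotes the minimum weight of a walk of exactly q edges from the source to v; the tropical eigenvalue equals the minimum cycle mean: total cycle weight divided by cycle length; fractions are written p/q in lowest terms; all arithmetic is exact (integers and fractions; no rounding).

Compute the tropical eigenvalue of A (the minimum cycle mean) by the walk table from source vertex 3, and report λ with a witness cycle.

q=0: [∞, ∞, 0, ∞, ∞]
q=1: [-6, ∞, 1, 3, ∞]
q=2: [-5, -6, 2, 4, -8]
q=3: [-12, -5, 1, 5, -9]
q=4: [-11, -6, 0, 4, -14]
q=5: [-12, -5, -5, 2, -13]
Optimal cycle mean attained by: cycle 1->5->3->4->2->1, total (-2) + 9 + 3 + (-9) + (-6), length 5.
Answer: λ = -1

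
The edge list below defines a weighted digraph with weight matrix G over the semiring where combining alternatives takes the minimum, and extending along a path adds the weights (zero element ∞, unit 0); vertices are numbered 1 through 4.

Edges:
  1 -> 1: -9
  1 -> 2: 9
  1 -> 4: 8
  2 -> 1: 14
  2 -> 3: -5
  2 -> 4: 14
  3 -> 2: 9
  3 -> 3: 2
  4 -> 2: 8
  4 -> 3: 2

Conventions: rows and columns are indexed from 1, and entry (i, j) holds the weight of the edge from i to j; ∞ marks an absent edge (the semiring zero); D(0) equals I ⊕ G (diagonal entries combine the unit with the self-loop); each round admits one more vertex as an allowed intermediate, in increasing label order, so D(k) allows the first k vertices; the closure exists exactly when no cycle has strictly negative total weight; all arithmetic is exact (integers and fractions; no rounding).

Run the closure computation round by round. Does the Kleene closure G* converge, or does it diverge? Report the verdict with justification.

Detection: at round 0, diagonal entry (1, 1) turns strictly negative.
Key observation: the cycle 1->1 has total weight (-9), which is strictly negative.
Answer: DIVERGES — negative cycle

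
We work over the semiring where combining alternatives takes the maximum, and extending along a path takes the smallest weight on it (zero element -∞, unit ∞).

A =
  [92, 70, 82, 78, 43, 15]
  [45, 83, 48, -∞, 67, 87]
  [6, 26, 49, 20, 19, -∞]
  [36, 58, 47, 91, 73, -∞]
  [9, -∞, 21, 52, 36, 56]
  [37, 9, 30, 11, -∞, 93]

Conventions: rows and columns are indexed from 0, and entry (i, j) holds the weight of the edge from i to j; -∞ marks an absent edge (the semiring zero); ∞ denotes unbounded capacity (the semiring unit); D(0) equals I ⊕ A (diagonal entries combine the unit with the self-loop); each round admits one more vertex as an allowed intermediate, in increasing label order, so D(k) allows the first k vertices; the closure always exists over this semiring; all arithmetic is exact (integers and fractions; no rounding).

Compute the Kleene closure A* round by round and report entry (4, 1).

D(0):
  [∞, 70, 82, 78, 43, 15]
  [45, ∞, 48, -∞, 67, 87]
  [6, 26, ∞, 20, 19, -∞]
  [36, 58, 47, ∞, 73, -∞]
  [9, -∞, 21, 52, ∞, 56]
  [37, 9, 30, 11, -∞, ∞]
D(1):
  [∞, 70, 82, 78, 43, 15]
  [45, ∞, 48, 45, 67, 87]
  [6, 26, ∞, 20, 19, 6]
  [36, 58, 47, ∞, 73, 15]
  [9, 9, 21, 52, ∞, 56]
  [37, 37, 37, 37, 37, ∞]
D(2):
  [∞, 70, 82, 78, 67, 70]
  [45, ∞, 48, 45, 67, 87]
  [26, 26, ∞, 26, 26, 26]
  [45, 58, 48, ∞, 73, 58]
  [9, 9, 21, 52, ∞, 56]
  [37, 37, 37, 37, 37, ∞]
D(3):
  [∞, 70, 82, 78, 67, 70]
  [45, ∞, 48, 45, 67, 87]
  [26, 26, ∞, 26, 26, 26]
  [45, 58, 48, ∞, 73, 58]
  [21, 21, 21, 52, ∞, 56]
  [37, 37, 37, 37, 37, ∞]
D(4):
  [∞, 70, 82, 78, 73, 70]
  [45, ∞, 48, 45, 67, 87]
  [26, 26, ∞, 26, 26, 26]
  [45, 58, 48, ∞, 73, 58]
  [45, 52, 48, 52, ∞, 56]
  [37, 37, 37, 37, 37, ∞]
D(5):
  [∞, 70, 82, 78, 73, 70]
  [45, ∞, 48, 52, 67, 87]
  [26, 26, ∞, 26, 26, 26]
  [45, 58, 48, ∞, 73, 58]
  [45, 52, 48, 52, ∞, 56]
  [37, 37, 37, 37, 37, ∞]
D(6):
  [∞, 70, 82, 78, 73, 70]
  [45, ∞, 48, 52, 67, 87]
  [26, 26, ∞, 26, 26, 26]
  [45, 58, 48, ∞, 73, 58]
  [45, 52, 48, 52, ∞, 56]
  [37, 37, 37, 37, 37, ∞]
Answer: A*[4][1] = 52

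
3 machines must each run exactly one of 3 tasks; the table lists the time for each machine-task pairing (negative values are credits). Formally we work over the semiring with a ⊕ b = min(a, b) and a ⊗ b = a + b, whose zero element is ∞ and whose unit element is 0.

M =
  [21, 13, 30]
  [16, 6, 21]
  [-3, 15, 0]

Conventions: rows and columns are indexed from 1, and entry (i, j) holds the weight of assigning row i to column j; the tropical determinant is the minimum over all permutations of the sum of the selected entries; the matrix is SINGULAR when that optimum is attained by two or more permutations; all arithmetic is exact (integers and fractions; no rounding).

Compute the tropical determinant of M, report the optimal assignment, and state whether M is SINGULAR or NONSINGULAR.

σ = (1, 2, 3): 21 + 6 + 0 = 27
σ = (1, 3, 2): 21 + 21 + 15 = 57
σ = (2, 1, 3): 13 + 16 + 0 = 29
σ = (2, 3, 1): 13 + 21 + (-3) = 31
σ = (3, 1, 2): 30 + 16 + 15 = 61
σ = (3, 2, 1): 30 + 6 + (-3) = 33
Optimal value attained by: σ = (1, 2, 3).
Answer: det⊕(M) = 27; verdict: NONSINGULAR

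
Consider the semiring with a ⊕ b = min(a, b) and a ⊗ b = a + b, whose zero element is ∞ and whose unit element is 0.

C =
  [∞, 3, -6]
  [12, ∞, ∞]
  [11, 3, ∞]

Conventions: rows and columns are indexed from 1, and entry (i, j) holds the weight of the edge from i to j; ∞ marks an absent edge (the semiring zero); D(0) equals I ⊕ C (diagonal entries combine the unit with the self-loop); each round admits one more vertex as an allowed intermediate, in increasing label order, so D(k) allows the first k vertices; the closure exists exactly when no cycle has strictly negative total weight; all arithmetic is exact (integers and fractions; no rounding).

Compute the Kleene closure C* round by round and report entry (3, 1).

D(0):
  [0, 3, -6]
  [12, 0, ∞]
  [11, 3, 0]
D(1):
  [0, 3, -6]
  [12, 0, 6]
  [11, 3, 0]
D(2):
  [0, 3, -6]
  [12, 0, 6]
  [11, 3, 0]
D(3):
  [0, -3, -6]
  [12, 0, 6]
  [11, 3, 0]
Answer: C*[3][1] = 11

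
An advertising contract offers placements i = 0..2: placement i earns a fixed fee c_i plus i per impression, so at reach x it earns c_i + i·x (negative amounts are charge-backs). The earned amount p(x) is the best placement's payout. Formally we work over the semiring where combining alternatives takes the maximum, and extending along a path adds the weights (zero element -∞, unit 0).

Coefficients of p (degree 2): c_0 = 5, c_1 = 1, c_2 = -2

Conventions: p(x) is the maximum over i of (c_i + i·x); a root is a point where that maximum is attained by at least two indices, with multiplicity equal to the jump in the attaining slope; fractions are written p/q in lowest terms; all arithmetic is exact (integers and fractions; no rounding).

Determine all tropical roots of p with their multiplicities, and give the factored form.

hull edge (i=0, c=5) to (i=2, c=-2): slope -7/2, span 2
Factored form: p(x) = -2 ⊗ (x ⊕ 7/2) ⊗ (x ⊕ 7/2)
Answer: roots = 7/2 (mult 2)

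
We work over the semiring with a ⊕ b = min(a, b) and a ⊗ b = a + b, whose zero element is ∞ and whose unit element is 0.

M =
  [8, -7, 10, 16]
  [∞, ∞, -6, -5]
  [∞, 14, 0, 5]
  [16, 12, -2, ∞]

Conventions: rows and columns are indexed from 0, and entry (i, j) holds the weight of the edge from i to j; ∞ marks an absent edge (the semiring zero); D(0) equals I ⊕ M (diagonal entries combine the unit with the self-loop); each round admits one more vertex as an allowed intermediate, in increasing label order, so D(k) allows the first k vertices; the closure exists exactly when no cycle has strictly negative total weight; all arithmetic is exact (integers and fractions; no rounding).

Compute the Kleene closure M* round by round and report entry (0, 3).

D(0):
  [0, -7, 10, 16]
  [∞, 0, -6, -5]
  [∞, 14, 0, 5]
  [16, 12, -2, 0]
D(1):
  [0, -7, 10, 16]
  [∞, 0, -6, -5]
  [∞, 14, 0, 5]
  [16, 9, -2, 0]
D(2):
  [0, -7, -13, -12]
  [∞, 0, -6, -5]
  [∞, 14, 0, 5]
  [16, 9, -2, 0]
D(3):
  [0, -7, -13, -12]
  [∞, 0, -6, -5]
  [∞, 14, 0, 5]
  [16, 9, -2, 0]
D(4):
  [0, -7, -14, -12]
  [11, 0, -7, -5]
  [21, 14, 0, 5]
  [16, 9, -2, 0]
Answer: M*[0][3] = -12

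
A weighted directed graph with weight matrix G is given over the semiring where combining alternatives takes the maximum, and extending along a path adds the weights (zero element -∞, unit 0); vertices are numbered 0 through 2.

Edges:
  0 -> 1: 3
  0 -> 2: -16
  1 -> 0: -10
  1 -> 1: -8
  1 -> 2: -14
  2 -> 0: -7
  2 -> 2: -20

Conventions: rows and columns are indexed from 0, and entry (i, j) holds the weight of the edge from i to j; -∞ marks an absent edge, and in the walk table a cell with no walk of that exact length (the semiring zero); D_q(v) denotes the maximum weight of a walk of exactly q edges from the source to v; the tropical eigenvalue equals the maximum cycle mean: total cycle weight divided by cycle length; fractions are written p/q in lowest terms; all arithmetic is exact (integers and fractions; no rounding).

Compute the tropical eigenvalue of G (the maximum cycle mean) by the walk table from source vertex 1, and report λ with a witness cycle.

q=0: [-∞, 0, -∞]
q=1: [-10, -8, -14]
q=2: [-18, -7, -22]
q=3: [-17, -15, -21]
Optimal cycle mean attained by: cycle 0->1->0, total 3 + (-10), length 2.
Answer: λ = -7/2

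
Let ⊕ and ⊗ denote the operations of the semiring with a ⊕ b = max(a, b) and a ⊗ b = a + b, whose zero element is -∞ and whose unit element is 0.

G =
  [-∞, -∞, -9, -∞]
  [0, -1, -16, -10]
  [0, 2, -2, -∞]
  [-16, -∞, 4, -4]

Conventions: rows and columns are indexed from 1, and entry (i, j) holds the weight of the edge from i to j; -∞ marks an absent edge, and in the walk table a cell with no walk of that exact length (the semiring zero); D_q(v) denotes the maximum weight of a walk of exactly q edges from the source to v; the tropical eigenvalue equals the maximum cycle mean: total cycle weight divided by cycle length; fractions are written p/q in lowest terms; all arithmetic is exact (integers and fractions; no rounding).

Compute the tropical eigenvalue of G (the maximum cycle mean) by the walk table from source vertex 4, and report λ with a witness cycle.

q=0: [-∞, -∞, -∞, 0]
q=1: [-16, -∞, 4, -4]
q=2: [4, 6, 2, -8]
q=3: [6, 5, 0, -4]
q=4: [5, 4, 0, -5]
Optimal cycle mean attained by: cycle 2->2, total (-1), length 1.
Answer: λ = -1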